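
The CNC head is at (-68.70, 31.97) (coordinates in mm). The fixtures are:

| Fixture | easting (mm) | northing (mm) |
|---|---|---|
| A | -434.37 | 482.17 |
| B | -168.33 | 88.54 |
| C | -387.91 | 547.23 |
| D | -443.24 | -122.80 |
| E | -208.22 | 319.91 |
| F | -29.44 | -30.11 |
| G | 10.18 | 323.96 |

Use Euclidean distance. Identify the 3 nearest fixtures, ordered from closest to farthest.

F, B, G

Distances from (-68.70, 31.97):
A: 580.00 mm
B: 114.57 mm
C: 606.13 mm
D: 405.26 mm
E: 319.96 mm
F: 73.45 mm
G: 302.46 mm
Sorted: F (73.45 mm) < B (114.57 mm) < G (302.46 mm) < E (319.96 mm) < D (405.26 mm) < …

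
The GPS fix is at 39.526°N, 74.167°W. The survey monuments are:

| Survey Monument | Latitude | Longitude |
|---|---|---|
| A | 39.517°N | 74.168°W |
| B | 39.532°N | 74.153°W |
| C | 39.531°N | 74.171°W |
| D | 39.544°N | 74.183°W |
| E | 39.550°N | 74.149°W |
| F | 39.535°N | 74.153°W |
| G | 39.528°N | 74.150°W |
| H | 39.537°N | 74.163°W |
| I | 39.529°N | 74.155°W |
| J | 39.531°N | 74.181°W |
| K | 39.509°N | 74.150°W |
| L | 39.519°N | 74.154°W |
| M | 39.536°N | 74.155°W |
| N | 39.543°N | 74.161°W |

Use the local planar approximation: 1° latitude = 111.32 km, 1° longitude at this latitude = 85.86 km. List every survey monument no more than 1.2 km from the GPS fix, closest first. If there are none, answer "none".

Distances from 39.526°N, 74.167°W:
A: 1.006 km
B: 1.375 km
C: 0.654 km
D: 2.429 km
E: 3.086 km
F: 1.565 km
G: 1.477 km
H: 1.272 km
I: 1.083 km
J: 1.325 km
K: 2.390 km
L: 1.361 km
M: 1.517 km
N: 1.961 km
Threshold 1.2 km: C (0.654 km), A (1.006 km), I (1.083 km) are within range.

C, A, I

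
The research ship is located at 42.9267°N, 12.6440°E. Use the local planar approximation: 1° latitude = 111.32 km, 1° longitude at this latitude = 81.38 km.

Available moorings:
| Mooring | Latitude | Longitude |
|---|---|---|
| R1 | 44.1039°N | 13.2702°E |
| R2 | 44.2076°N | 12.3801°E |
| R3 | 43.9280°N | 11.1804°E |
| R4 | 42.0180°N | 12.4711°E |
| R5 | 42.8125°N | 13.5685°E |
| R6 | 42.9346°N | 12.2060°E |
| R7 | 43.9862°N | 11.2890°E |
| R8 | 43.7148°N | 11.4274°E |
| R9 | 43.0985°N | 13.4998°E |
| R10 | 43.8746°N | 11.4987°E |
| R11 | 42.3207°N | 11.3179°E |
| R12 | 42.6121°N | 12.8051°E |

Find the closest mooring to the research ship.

R6

Distances from 42.9267°N, 12.6440°E:
R1: 140.6057 km
R2: 144.1980 km
R3: 163.1289 km
R4: 102.1304 km
R5: 76.3023 km
R6: 35.6553 km
R7: 161.4625 km
R8: 132.2843 km
R9: 72.2232 km
R10: 140.7892 km
R11: 127.2680 km
R12: 37.3948 km
Minimum: R6 at 35.6553 km.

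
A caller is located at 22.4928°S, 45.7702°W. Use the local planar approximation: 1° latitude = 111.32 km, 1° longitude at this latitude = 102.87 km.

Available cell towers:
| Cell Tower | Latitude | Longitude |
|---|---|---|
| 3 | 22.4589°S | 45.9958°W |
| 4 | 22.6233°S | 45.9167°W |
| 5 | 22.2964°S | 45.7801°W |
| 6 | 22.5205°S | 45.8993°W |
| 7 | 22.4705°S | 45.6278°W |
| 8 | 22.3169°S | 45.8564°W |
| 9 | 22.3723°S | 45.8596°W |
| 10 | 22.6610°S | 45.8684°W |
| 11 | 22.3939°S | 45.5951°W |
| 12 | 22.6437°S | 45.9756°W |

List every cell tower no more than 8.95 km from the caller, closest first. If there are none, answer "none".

Distances from 22.4928°S, 45.7702°W:
3: √((0.0339·111.32)² + (-0.2256·102.87)²) = √(14.241174 + 538.586757) = 23.5123 km
4: √((-0.1305·111.32)² + (-0.1465·102.87)²) = √(211.041283 + 227.118614) = 20.9323 km
5: √((0.1964·111.32)² + (-0.0099·102.87)²) = √(478.001613 + 1.037165) = 21.8870 km
6: √((-0.0277·111.32)² + (-0.1291·102.87)²) = √(9.508367 + 176.372132) = 13.6338 km
7: √((0.0223·111.32)² + (0.1424·102.87)²) = √(6.162488 + 214.584060) = 14.8575 km
8: √((0.1759·111.32)² + (-0.0862·102.87)²) = √(383.422923 + 78.630676) = 21.4954 km
9: √((0.1205·111.32)² + (-0.0894·102.87)²) = √(179.937006 + 84.577047) = 16.2639 km
10: √((-0.1682·111.32)² + (-0.0982·102.87)²) = √(350.589075 + 102.047050) = 21.2752 km
11: √((0.0989·111.32)² + (0.1751·102.87)²) = √(121.210147 + 324.451489) = 21.1107 km
12: √((-0.1509·111.32)² + (-0.2054·102.87)²) = √(282.179120 + 446.455686) = 26.9932 km
Threshold 8.95 km: none within range.

none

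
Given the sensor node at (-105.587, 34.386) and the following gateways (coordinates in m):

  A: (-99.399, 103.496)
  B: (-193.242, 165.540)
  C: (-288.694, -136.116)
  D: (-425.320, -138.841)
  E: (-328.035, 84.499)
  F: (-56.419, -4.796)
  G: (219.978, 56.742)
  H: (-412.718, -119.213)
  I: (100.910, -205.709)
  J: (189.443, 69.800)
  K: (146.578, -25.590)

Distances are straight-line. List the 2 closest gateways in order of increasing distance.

F, A

Distances from (-105.587, 34.386):
A: 69.386 m
B: 157.749 m
C: 250.198 m
D: 363.644 m
E: 228.023 m
F: 62.871 m
G: 326.332 m
H: 343.398 m
I: 316.681 m
J: 297.148 m
K: 259.199 m
Sorted: F (62.871 m) < A (69.386 m) < B (157.749 m) < E (228.023 m) < …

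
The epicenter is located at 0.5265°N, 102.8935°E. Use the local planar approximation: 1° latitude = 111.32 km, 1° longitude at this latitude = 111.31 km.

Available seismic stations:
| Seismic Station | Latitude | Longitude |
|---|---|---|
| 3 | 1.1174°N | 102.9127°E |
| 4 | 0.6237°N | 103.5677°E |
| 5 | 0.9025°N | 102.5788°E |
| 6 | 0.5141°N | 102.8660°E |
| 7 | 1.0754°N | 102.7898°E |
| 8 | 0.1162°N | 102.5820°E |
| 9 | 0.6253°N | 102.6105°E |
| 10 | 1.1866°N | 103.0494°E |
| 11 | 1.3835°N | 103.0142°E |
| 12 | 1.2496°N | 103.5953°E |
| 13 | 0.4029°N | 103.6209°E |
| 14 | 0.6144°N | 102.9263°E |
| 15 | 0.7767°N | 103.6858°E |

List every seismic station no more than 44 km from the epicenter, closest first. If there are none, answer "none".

Distances from 0.5265°N, 102.8935°E:
3: √((0.5909·111.32)² + (0.0192·111.31)²) = √(4326.875262 + 4.567419) = 65.8137 km
4: √((0.0972·111.32)² + (0.6742·111.31)²) = √(117.078979 + 5631.782343) = 75.8212 km
5: √((0.3760·111.32)² + (-0.3147·111.31)²) = √(1751.951524 + 1227.048846) = 54.5802 km
6: √((-0.0124·111.32)² + (-0.0275·111.31)²) = √(1.905416 + 9.369874) = 3.3579 km
7: √((0.5489·111.32)² + (-0.1037·111.31)²) = √(3733.643578 + 133.237317) = 62.1842 km
8: √((-0.4103·111.32)² + (-0.3115·111.31)²) = √(2086.168720 + 1202.221436) = 57.3445 km
9: √((0.0988·111.32)² + (-0.2830·111.31)²) = √(120.965155 + 992.295991) = 33.3656 km
10: √((0.6601·111.32)² + (0.1559·111.31)²) = √(5399.653116 + 301.134557) = 75.5036 km
11: √((0.8570·111.32)² + (0.1207·111.31)²) = √(9101.396594 + 180.502369) = 96.3426 km
12: √((0.7231·111.32)² + (0.7018·111.31)²) = √(6479.524232 + 6102.321621) = 112.1688 km
13: √((-0.1236·111.32)² + (0.7274·111.31)²) = √(189.314264 + 6555.637924) = 82.1277 km
14: √((0.0879·111.32)² + (0.0328·111.31)²) = √(95.746773 + 13.329567) = 10.4440 km
15: √((0.2502·111.32)² + (0.7923·111.31)²) = √(775.748610 + 7777.637136) = 92.4845 km
Threshold 44 km: 6 (3.3579 km), 14 (10.4440 km), 9 (33.3656 km) are within range.

6, 14, 9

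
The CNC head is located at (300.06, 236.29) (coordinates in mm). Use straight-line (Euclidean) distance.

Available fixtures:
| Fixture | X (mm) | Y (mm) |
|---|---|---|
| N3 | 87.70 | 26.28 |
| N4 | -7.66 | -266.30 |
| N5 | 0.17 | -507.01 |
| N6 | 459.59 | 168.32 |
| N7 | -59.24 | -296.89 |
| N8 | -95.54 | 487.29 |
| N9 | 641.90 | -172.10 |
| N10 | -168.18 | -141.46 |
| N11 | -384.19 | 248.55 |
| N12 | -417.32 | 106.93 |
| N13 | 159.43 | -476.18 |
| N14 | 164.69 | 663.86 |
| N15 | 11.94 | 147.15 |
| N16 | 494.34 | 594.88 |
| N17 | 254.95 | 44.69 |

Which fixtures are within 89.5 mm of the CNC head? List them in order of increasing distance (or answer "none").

Distances from (300.06, 236.29):
N3: 298.67 mm
N4: 589.31 mm
N5: 801.52 mm
N6: 173.41 mm
N7: 642.94 mm
N8: 468.51 mm
N9: 532.58 mm
N10: 601.62 mm
N11: 684.36 mm
N12: 728.95 mm
N13: 726.22 mm
N14: 448.49 mm
N15: 301.59 mm
N16: 407.84 mm
N17: 196.84 mm
Threshold 89.5 mm: none within range.

none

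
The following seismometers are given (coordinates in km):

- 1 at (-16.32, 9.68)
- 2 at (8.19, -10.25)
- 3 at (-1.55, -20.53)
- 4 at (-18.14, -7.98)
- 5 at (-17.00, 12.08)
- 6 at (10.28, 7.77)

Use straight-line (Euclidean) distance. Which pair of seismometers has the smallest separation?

1 and 5

Pairwise distances:
1–2: √((24.51)² + (-19.93)²) = √(600.7401 + 397.2049) = 31.59 km
1–3: √((14.77)² + (-30.21)²) = √(218.1529 + 912.6441) = 33.63 km
1–4: √((-1.82)² + (-17.66)²) = √(3.3124 + 311.8756) = 17.75 km
1–5: √((-0.68)² + (2.40)²) = √(0.4624 + 5.7600) = 2.49 km
1–6: √((26.60)² + (-1.91)²) = √(707.5600 + 3.6481) = 26.67 km
2–3: √((-9.74)² + (-10.28)²) = √(94.8676 + 105.6784) = 14.16 km
2–4: √((-26.33)² + (2.27)²) = √(693.2689 + 5.1529) = 26.43 km
2–5: √((-25.19)² + (22.33)²) = √(634.5361 + 498.6289) = 33.66 km
2–6: √((2.09)² + (18.02)²) = √(4.3681 + 324.7204) = 18.14 km
3–4: √((-16.59)² + (12.55)²) = √(275.2281 + 157.5025) = 20.80 km
3–5: √((-15.45)² + (32.61)²) = √(238.7025 + 1063.4121) = 36.08 km
3–6: √((11.83)² + (28.30)²) = √(139.9489 + 800.8900) = 30.67 km
4–5: √((1.14)² + (20.06)²) = √(1.2996 + 402.4036) = 20.09 km
4–6: √((28.42)² + (15.75)²) = √(807.6964 + 248.0625) = 32.49 km
5–6: √((27.28)² + (-4.31)²) = √(744.1984 + 18.5761) = 27.62 km
Closest pair: 1–5 at 2.49 km.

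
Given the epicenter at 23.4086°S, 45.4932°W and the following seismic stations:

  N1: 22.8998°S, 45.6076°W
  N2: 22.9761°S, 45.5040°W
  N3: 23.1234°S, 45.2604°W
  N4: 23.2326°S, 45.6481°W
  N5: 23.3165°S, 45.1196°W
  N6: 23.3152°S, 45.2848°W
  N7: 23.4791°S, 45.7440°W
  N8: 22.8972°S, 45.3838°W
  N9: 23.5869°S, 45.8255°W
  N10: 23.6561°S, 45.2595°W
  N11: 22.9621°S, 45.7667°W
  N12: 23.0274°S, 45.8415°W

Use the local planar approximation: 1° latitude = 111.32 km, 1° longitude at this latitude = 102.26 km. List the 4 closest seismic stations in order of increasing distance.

N6, N4, N7, N10

Distances from 23.4086°S, 45.4932°W:
N1: 57.8351 km
N2: 48.1586 km
N3: 39.6824 km
N4: 25.1946 km
N5: 39.5561 km
N6: 23.7121 km
N7: 26.8207 km
N8: 58.0179 km
N9: 39.3531 km
N10: 36.4722 km
N11: 57.0328 km
N12: 55.4015 km
Sorted: N6 (23.7121 km) < N4 (25.1946 km) < N7 (26.8207 km) < N10 (36.4722 km) < N9 (39.3531 km) < N5 (39.5561 km) < …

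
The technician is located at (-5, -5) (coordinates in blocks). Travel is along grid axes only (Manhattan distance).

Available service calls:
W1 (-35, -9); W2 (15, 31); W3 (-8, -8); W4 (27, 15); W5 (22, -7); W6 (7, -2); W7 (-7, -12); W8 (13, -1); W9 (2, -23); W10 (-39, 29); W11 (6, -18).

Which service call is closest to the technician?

W3

Distances from (-5, -5):
W1: |-30| + |-4| = 30 + 4 = 34 blocks
W2: |20| + |36| = 20 + 36 = 56 blocks
W3: |-3| + |-3| = 3 + 3 = 6 blocks
W4: |32| + |20| = 32 + 20 = 52 blocks
W5: |27| + |-2| = 27 + 2 = 29 blocks
W6: |12| + |3| = 12 + 3 = 15 blocks
W7: |-2| + |-7| = 2 + 7 = 9 blocks
W8: |18| + |4| = 18 + 4 = 22 blocks
W9: |7| + |-18| = 7 + 18 = 25 blocks
W10: |-34| + |34| = 34 + 34 = 68 blocks
W11: |11| + |-13| = 11 + 13 = 24 blocks
Minimum: W3 at 6 blocks.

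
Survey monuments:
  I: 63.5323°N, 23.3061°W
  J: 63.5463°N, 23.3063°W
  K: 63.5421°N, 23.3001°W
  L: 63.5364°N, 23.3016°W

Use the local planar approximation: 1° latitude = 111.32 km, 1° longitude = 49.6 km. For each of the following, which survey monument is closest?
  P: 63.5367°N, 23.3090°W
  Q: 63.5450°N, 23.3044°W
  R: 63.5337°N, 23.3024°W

P→L; Q→J; R→I

P at 63.5367°N, 23.3090°W:
  I: 0.5105 km
  J: 1.0770 km
  K: 0.7458 km
  L: 0.3686 km
  → nearest: L (0.3686 km)
Q at 63.5450°N, 23.3044°W:
  I: 1.4163 km
  J: 0.1727 km
  K: 0.3869 km
  L: 0.9674 km
  → nearest: J (0.1727 km)
R at 63.5337°N, 23.3024°W:
  I: 0.2408 km
  J: 1.4159 km
  K: 0.9420 km
  L: 0.3032 km
  → nearest: I (0.2408 km)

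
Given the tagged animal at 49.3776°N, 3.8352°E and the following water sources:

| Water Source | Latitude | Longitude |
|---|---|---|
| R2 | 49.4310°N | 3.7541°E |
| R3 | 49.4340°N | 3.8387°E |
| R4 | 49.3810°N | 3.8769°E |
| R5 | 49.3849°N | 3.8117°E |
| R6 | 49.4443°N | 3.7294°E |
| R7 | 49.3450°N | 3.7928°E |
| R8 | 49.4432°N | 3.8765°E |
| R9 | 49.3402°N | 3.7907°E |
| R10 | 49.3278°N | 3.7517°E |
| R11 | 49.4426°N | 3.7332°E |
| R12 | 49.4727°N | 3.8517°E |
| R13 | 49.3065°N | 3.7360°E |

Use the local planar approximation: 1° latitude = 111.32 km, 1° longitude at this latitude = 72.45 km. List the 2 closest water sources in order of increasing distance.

Distances from 49.3776°N, 3.8352°E:
R2: √((0.0534·111.32)² + (-0.0811·72.45)²) = √(35.336938 + 34.523792) = 8.3583 km
R3: √((0.0564·111.32)² + (0.0035·72.45)²) = √(39.418909 + 0.064300) = 6.2836 km
R4: √((0.0034·111.32)² + (0.0417·72.45)²) = √(0.143253 + 9.127438) = 3.0448 km
R5: √((0.0073·111.32)² + (-0.0235·72.45)²) = √(0.660377 + 2.898762) = 1.8866 km
R6: √((0.0667·111.32)² + (-0.1058·72.45)²) = √(55.131278 + 58.755444) = 10.6718 km
R7: √((-0.0326·111.32)² + (-0.0424·72.45)²) = √(13.169873 + 9.436447) = 4.7546 km
R8: √((0.0656·111.32)² + (0.0413·72.45)²) = √(53.327850 + 8.953171) = 7.8918 km
R9: √((-0.0374·111.32)² + (-0.0445·72.45)²) = √(17.333633 + 10.394337) = 5.2657 km
R10: √((-0.0498·111.32)² + (-0.0835·72.45)²) = √(30.733009 + 36.597358) = 8.2055 km
R11: √((0.0650·111.32)² + (-0.1020·72.45)²) = √(52.356802 + 54.610622) = 10.3425 km
R12: √((0.0951·111.32)² + (0.0165·72.45)²) = √(112.074660 + 1.429041) = 10.6538 km
R13: √((-0.0711·111.32)² + (-0.0992·72.45)²) = √(62.644882 + 51.653544) = 10.6910 km
Sorted: R5 (1.8866 km) < R4 (3.0448 km) < R7 (4.7546 km) < R9 (5.2657 km) < …

R5, R4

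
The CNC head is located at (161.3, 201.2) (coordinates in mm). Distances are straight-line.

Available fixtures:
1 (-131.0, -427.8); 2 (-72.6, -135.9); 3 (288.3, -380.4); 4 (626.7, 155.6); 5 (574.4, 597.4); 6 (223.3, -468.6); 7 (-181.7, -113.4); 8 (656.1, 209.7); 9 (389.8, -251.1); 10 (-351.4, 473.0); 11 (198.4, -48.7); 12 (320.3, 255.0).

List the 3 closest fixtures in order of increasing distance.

12, 11, 2

Distances from (161.3, 201.2):
1: √((-292.3)² + (-629.0)²) = √(85439.290 + 395641.000) = 693.6 mm
2: √((-233.9)² + (-337.1)²) = √(54709.210 + 113636.410) = 410.3 mm
3: √((127.0)² + (-581.6)²) = √(16129.000 + 338258.560) = 595.3 mm
4: √((465.4)² + (-45.6)²) = √(216597.160 + 2079.360) = 467.6 mm
5: √((413.1)² + (396.2)²) = √(170651.610 + 156974.440) = 572.4 mm
6: √((62.0)² + (-669.8)²) = √(3844.000 + 448632.040) = 672.7 mm
7: √((-343.0)² + (-314.6)²) = √(117649.000 + 98973.160) = 465.4 mm
8: √((494.8)² + (8.5)²) = √(244827.040 + 72.250) = 494.9 mm
9: √((228.5)² + (-452.3)²) = √(52212.250 + 204575.290) = 506.7 mm
10: √((-512.7)² + (271.8)²) = √(262861.290 + 73875.240) = 580.3 mm
11: √((37.1)² + (-249.9)²) = √(1376.410 + 62450.010) = 252.6 mm
12: √((159.0)² + (53.8)²) = √(25281.000 + 2894.440) = 167.9 mm
Sorted: 12 (167.9 mm) < 11 (252.6 mm) < 2 (410.3 mm) < 7 (465.4 mm) < 4 (467.6 mm) < …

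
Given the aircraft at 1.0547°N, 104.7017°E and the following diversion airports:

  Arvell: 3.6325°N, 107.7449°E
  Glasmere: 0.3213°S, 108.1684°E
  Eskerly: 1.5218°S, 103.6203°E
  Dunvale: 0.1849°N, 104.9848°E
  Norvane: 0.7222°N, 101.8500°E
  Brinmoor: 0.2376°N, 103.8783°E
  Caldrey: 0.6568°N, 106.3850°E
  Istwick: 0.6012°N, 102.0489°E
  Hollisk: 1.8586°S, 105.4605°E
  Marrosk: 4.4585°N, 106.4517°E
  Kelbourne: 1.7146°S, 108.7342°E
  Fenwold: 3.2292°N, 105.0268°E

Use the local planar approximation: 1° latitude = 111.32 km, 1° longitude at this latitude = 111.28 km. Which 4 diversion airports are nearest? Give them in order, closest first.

Distances from 1.0547°N, 104.7017°E:
Arvell: 443.8788 km
Glasmere: 415.0721 km
Eskerly: 311.0381 km
Dunvale: 101.8222 km
Norvane: 319.4885 km
Brinmoor: 129.1097 km
Caldrey: 192.4834 km
Istwick: 299.4892 km
Hollisk: 335.1209 km
Marrosk: 426.0249 km
Kelbourne: 544.4264 km
Fenwold: 244.7538 km
Sorted: Dunvale (101.8222 km) < Brinmoor (129.1097 km) < Caldrey (192.4834 km) < Fenwold (244.7538 km) < Istwick (299.4892 km) < Eskerly (311.0381 km) < …

Dunvale, Brinmoor, Caldrey, Fenwold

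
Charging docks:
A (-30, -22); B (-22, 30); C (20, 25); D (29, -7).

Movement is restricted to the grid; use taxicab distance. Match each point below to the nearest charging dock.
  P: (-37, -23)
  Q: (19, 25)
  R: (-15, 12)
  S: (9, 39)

P→A; Q→C; R→B; S→C

P at (-37, -23):
  A: 8
  B: 68
  C: 105
  D: 82
  → nearest: A (8)
Q at (19, 25):
  A: 96
  B: 46
  C: 1
  D: 42
  → nearest: C (1)
R at (-15, 12):
  A: 49
  B: 25
  C: 48
  D: 63
  → nearest: B (25)
S at (9, 39):
  A: 100
  B: 40
  C: 25
  D: 66
  → nearest: C (25)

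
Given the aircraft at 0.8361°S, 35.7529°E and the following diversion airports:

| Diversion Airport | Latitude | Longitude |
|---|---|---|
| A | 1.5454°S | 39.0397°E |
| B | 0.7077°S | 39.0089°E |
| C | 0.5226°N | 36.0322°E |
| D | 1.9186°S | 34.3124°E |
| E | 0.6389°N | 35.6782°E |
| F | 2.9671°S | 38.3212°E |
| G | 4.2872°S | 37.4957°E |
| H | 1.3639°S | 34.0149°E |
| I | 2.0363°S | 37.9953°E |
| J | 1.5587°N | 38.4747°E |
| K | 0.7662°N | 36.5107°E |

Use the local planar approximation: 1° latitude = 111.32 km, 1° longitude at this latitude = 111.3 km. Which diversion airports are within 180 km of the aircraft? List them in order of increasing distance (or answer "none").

C, E

Distances from 0.8361°S, 35.7529°E:
A: 374.2452 km
B: 362.6746 km
C: 154.4120 km
D: 200.5646 km
E: 164.4074 km
F: 371.4646 km
G: 430.3688 km
H: 202.1656 km
I: 283.0907 km
J: 403.5346 km
K: 197.3041 km
Threshold 180 km: C (154.4120 km), E (164.4074 km) are within range.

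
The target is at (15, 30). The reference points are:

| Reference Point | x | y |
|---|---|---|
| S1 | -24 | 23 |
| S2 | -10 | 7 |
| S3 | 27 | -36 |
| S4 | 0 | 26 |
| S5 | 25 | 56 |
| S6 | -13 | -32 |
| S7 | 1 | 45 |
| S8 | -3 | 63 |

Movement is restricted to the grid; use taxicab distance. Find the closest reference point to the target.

Distances from (15, 30):
S1: |-39| + |-7| = 39 + 7 = 46
S2: |-25| + |-23| = 25 + 23 = 48
S3: |12| + |-66| = 12 + 66 = 78
S4: |-15| + |-4| = 15 + 4 = 19
S5: |10| + |26| = 10 + 26 = 36
S6: |-28| + |-62| = 28 + 62 = 90
S7: |-14| + |15| = 14 + 15 = 29
S8: |-18| + |33| = 18 + 33 = 51
Minimum: S4 at 19.

S4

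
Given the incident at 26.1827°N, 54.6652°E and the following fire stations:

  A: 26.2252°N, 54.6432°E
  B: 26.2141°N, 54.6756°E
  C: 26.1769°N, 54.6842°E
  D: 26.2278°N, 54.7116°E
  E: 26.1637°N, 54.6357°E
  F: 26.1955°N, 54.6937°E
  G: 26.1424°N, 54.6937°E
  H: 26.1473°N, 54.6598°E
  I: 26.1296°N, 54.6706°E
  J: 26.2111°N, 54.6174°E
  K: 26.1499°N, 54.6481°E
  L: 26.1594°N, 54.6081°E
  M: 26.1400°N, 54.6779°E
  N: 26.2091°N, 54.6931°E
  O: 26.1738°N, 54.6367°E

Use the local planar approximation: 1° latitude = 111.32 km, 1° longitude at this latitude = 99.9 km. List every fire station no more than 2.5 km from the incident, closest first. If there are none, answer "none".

C

Distances from 26.1827°N, 54.6652°E:
A: √((0.0425·111.32)² + (-0.0220·99.9)²) = √(22.383307 + 4.830325) = 5.2167 km
B: √((0.0314·111.32)² + (0.0104·99.9)²) = √(12.218157 + 1.079438) = 3.6466 km
C: √((-0.0058·111.32)² + (0.0190·99.9)²) = √(0.416872 + 3.602784) = 2.0049 km
D: √((0.0451·111.32)² + (0.0464·99.9)²) = √(25.205742 + 21.486562) = 6.8332 km
E: √((-0.0190·111.32)² + (-0.0295·99.9)²) = √(4.473563 + 8.685104) = 3.6275 km
F: √((0.0128·111.32)² + (0.0285·99.9)²) = √(2.030329 + 8.106263) = 3.1838 km
G: √((-0.0403·111.32)² + (0.0285·99.9)²) = √(20.125955 + 8.106263) = 5.3134 km
H: √((-0.0354·111.32)² + (-0.0054·99.9)²) = √(15.529337 + 0.291017) = 3.9775 km
I: √((-0.0531·111.32)² + (0.0054·99.9)²) = √(34.941009 + 0.291017) = 5.9357 km
J: √((0.0284·111.32)² + (-0.0478·99.9)²) = √(9.995006 + 22.802726) = 5.7269 km
K: √((-0.0328·111.32)² + (-0.0171·99.9)²) = √(13.331962 + 2.918255) = 4.0312 km
L: √((-0.0233·111.32)² + (-0.0571·99.9)²) = √(6.727570 + 32.538924) = 6.2663 km
M: √((-0.0427·111.32)² + (0.0127·99.9)²) = √(22.594469 + 1.609676) = 4.9198 km
N: √((0.0264·111.32)² + (0.0279·99.9)²) = √(8.636828 + 7.768540) = 4.0504 km
O: √((-0.0089·111.32)² + (-0.0285·99.9)²) = √(0.981582 + 8.106263) = 3.0146 km
Threshold 2.5 km: C (2.0049 km) is within range.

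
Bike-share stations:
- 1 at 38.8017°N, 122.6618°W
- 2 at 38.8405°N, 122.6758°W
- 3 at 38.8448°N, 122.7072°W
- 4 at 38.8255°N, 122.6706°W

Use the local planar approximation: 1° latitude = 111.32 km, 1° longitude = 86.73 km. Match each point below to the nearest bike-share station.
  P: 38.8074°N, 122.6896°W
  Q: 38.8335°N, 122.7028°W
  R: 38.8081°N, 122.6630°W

P→1; Q→3; R→1

P at 38.8074°N, 122.6896°W:
  1: √((-0.0057·111.32)² + (0.0278·86.73)²) = √(0.402621 + 5.813374) = 2.4932 km
  2: √((0.0331·111.32)² + (0.0138·86.73)²) = √(13.576955 + 1.432507) = 3.8742 km
  3: √((0.0374·111.32)² + (-0.0176·86.73)²) = √(17.333633 + 2.330043) = 4.4344 km
  4: √((0.0181·111.32)² + (0.0190·86.73)²) = √(4.059790 + 2.715476) = 2.6029 km
  → nearest: 1 (2.4932 km)
Q at 38.8335°N, 122.7028°W:
  1: √((-0.0318·111.32)² + (0.0410·86.73)²) = √(12.531430 + 12.644638) = 5.0176 km
  2: √((0.0070·111.32)² + (0.0270·86.73)²) = √(0.607215 + 5.483606) = 2.4680 km
  3: √((0.0113·111.32)² + (-0.0044·86.73)²) = √(1.582353 + 0.145628) = 1.3145 km
  4: √((-0.0080·111.32)² + (0.0322·86.73)²) = √(0.793097 + 7.799207) = 2.9313 km
  → nearest: 3 (1.3145 km)
R at 38.8081°N, 122.6630°W:
  1: √((-0.0064·111.32)² + (0.0012·86.73)²) = √(0.507582 + 0.010832) = 0.7200 km
  2: √((0.0324·111.32)² + (-0.0128·86.73)²) = √(13.008775 + 1.232420) = 3.7738 km
  3: √((0.0367·111.32)² + (-0.0442·86.73)²) = √(16.690853 + 14.695462) = 5.6023 km
  4: √((0.0174·111.32)² + (-0.0076·86.73)²) = √(3.751845 + 0.434476) = 2.0461 km
  → nearest: 1 (0.7200 km)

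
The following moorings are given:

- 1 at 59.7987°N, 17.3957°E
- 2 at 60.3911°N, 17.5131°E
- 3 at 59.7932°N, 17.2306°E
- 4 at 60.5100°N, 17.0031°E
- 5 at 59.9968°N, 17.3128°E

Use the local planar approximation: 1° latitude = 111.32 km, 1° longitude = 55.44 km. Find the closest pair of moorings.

Pairwise distances:
1–2: 66.2664 km
1–3: 9.1736 km
1–4: 82.1190 km
1–5: 22.5263 km
2–3: 68.3761 km
2–4: 31.2191 km
2–5: 45.2764 km
3–4: 80.7848 km
3–5: 23.1184 km
4–5: 59.6538 km
Closest pair: 1–3 at 9.1736 km.

1 and 3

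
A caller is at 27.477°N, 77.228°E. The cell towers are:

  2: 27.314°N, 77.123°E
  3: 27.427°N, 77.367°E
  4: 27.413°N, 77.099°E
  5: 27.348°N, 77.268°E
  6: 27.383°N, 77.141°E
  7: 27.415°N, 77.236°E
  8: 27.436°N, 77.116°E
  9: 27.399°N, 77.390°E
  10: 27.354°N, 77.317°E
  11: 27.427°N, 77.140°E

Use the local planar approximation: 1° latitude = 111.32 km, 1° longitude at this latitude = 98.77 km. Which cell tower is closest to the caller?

7

Distances from 27.477°N, 77.228°E:
2: 20.900 km
3: 14.814 km
4: 14.598 km
5: 14.894 km
6: 13.540 km
7: 6.947 km
8: 11.967 km
9: 18.205 km
10: 16.271 km
11: 10.321 km
Minimum: 7 at 6.947 km.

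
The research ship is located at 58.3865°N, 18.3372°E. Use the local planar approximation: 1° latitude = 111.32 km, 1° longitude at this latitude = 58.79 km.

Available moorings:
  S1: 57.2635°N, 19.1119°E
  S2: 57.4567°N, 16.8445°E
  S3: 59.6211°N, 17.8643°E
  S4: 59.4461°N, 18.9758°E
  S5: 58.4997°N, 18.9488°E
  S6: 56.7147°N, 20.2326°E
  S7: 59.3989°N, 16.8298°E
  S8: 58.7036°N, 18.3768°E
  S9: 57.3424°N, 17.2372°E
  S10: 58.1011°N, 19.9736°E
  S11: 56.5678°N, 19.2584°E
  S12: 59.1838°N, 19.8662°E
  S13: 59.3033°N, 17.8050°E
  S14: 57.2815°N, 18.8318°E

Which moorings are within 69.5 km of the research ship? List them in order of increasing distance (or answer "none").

Distances from 58.3865°N, 18.3372°E:
S1: √((-1.1230·111.32)² + (0.7747·58.79)²) = √(15628.090153 + 2074.311773) = 133.0504 km
S2: √((-0.9298·111.32)² + (-1.4927·58.79)²) = √(10713.354580 + 7701.086226) = 135.6998 km
S3: √((1.2346·111.32)² + (-0.4729·58.79)²) = √(18888.563938 + 772.939583) = 140.2195 km
S4: √((1.0596·111.32)² + (0.6386·58.79)²) = √(13913.304647 + 1409.498924) = 123.7853 km
S5: √((0.1132·111.32)² + (0.6116·58.79)²) = √(158.795887 + 1292.831347) = 38.1002 km
S6: √((-1.6718·111.32)² + (1.8954·58.79)²) = √(34634.987650 + 12416.771039) = 216.9142 km
S7: √((1.0124·111.32)² + (-1.5074·58.79)²) = √(12701.372947 + 7853.512553) = 143.3698 km
S8: √((0.3171·111.32)² + (0.0396·58.79)²) = √(1246.059783 + 5.419975) = 35.3763 km
S9: √((-1.0441·111.32)² + (-1.1000·58.79)²) = √(13509.229722 + 4182.079561) = 133.0087 km
S10: √((-0.2854·111.32)² + (1.6364·58.79)²) = √(1009.379158 + 9255.201150) = 101.3143 km
S11: √((-1.8187·111.32)² + (0.9212·58.79)²) = √(40989.113811 + 2933.018342) = 209.5761 km
S12: √((0.7973·111.32)² + (1.5290·58.79)²) = √(7877.527420 + 8080.195920) = 126.3239 km
S13: √((0.9168·111.32)² + (-0.5322·58.79)²) = √(10415.871288 + 978.941322) = 106.7465 km
S14: √((-1.1050·111.32)² + (0.4946·58.79)²) = √(15131.115674 + 845.502984) = 126.3986 km
Threshold 69.5 km: S8 (35.3763 km), S5 (38.1002 km) are within range.

S8, S5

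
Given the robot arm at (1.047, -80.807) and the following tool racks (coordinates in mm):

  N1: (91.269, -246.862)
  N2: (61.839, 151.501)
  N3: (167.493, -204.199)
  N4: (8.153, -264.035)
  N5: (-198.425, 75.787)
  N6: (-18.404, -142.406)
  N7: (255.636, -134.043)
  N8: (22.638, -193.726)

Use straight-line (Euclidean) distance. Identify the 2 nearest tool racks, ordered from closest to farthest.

Distances from (1.047, -80.807):
N1: 188.982 mm
N2: 240.131 mm
N3: 207.195 mm
N4: 183.366 mm
N5: 253.596 mm
N6: 64.597 mm
N7: 260.095 mm
N8: 114.965 mm
Sorted: N6 (64.597 mm) < N8 (114.965 mm) < N4 (183.366 mm) < N1 (188.982 mm) < …

N6, N8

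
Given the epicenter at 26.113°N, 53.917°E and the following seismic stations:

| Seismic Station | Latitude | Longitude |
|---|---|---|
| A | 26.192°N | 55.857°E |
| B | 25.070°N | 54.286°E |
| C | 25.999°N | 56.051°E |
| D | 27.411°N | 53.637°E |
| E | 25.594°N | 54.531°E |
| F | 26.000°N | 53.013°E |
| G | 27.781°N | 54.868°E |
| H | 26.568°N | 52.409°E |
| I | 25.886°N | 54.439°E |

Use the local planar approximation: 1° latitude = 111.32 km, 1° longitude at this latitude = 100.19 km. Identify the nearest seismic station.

I

Distances from 26.113°N, 53.917°E:
A: √((0.079·111.32)² + (1.940·100.19)²) = √(77.33936 + 37779.15267) = 194.567 km
B: √((-1.043·111.32)² + (0.369·100.19)²) = √(13480.77972 + 1366.78903) = 121.851 km
C: √((-0.114·111.32)² + (2.134·100.19)²) = √(161.04828 + 45712.77473) = 214.182 km
D: √((1.298·111.32)² + (-0.280·100.19)²) = √(20878.33108 + 786.98203) = 147.191 km
E: √((-0.519·111.32)² + (0.614·100.19)²) = √(3337.95987 + 3784.29946) = 84.393 km
F: √((-0.113·111.32)² + (-0.904·100.19)²) = √(158.23527 + 8203.24371) = 91.441 km
G: √((1.668·111.32)² + (0.951·100.19)²) = √(34477.71600 + 9078.40989) = 208.701 km
H: √((0.455·111.32)² + (-1.508·100.19)²) = √(2565.48328 + 22827.13653) = 159.351 km
I: √((-0.227·111.32)² + (0.522·100.19)²) = √(638.55471 + 2735.20423) = 58.084 km
Minimum: I at 58.084 km.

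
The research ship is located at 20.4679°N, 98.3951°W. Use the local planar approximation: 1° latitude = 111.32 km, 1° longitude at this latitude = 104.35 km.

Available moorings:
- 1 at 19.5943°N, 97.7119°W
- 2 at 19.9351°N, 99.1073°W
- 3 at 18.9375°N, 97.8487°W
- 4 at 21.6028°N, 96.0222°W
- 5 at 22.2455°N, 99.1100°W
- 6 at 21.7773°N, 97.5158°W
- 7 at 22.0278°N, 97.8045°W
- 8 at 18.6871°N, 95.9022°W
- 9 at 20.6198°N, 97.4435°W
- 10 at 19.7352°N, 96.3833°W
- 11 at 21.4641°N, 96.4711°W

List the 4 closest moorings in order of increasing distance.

Distances from 20.4679°N, 98.3951°W:
1: 120.5817 km
2: 95.0842 km
3: 179.6520 km
4: 277.9799 km
5: 211.4772 km
6: 172.2372 km
7: 184.2601 km
8: 327.0601 km
9: 100.7289 km
10: 225.2196 km
11: 229.3611 km
Sorted: 2 (95.0842 km) < 9 (100.7289 km) < 1 (120.5817 km) < 6 (172.2372 km) < 3 (179.6520 km) < 7 (184.2601 km) < …

2, 9, 1, 6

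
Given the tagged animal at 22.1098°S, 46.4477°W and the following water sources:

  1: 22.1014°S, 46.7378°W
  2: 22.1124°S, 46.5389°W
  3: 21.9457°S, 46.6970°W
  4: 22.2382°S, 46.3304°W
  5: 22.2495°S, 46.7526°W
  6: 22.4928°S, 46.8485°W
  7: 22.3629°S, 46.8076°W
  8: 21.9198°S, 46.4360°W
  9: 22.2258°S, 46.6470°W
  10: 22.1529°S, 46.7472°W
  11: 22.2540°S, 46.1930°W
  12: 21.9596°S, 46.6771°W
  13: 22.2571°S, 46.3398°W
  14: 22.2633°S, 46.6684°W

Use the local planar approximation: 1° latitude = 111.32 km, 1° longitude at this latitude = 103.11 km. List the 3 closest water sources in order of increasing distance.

2, 4, 13

Distances from 22.1098°S, 46.4477°W:
1: √((0.0084·111.32)² + (-0.2901·103.11)²) = √(0.874390 + 894.740367) = 29.9268 km
2: √((-0.0026·111.32)² + (-0.0912·103.11)²) = √(0.083771 + 88.428295) = 9.4081 km
3: √((0.1641·111.32)² + (-0.2493·103.11)²) = √(333.705648 + 660.763631) = 31.5352 km
4: √((-0.1284·111.32)² + (0.1173·103.11)²) = √(204.303799 + 146.284260) = 18.7240 km
5: √((-0.1397·111.32)² + (-0.3049·103.11)²) = √(241.846166 + 988.362871) = 35.0743 km
6: √((-0.3830·111.32)² + (-0.4008·103.11)²) = √(1817.790977 + 1707.878610) = 59.3773 km
7: √((-0.2531·111.32)² + (-0.3599·103.11)²) = √(793.835809 + 1377.099330) = 46.5933 km
8: √((0.1900·111.32)² + (0.0117·103.11)²) = √(447.356341 + 1.455370) = 21.1852 km
9: √((-0.1160·111.32)² + (-0.1993·103.11)²) = √(166.748668 + 422.295225) = 24.2702 km
10: √((-0.0431·111.32)² + (-0.2995·103.11)²) = √(23.019768 + 953.663645) = 31.2519 km
11: √((-0.1442·111.32)² + (0.2547·103.11)²) = √(257.677748 + 689.698789) = 30.7795 km
12: √((0.1502·111.32)² + (-0.2294·103.11)²) = √(279.567228 + 559.484940) = 28.9664 km
13: √((-0.1473·111.32)² + (0.1079·103.11)²) = √(268.875907 + 123.778286) = 19.8155 km
14: √((-0.1535·111.32)² + (-0.2207·103.11)²) = √(291.986757 + 517.852694) = 28.4577 km
Sorted: 2 (9.4081 km) < 4 (18.7240 km) < 13 (19.8155 km) < 8 (21.1852 km) < 9 (24.2702 km) < …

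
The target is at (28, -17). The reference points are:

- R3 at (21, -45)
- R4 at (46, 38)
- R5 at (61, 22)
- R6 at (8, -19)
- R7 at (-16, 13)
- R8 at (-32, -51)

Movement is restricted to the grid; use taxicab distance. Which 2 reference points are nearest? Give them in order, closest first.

Distances from (28, -17):
R3: |-7| + |-28| = 7 + 28 = 35
R4: |18| + |55| = 18 + 55 = 73
R5: |33| + |39| = 33 + 39 = 72
R6: |-20| + |-2| = 20 + 2 = 22
R7: |-44| + |30| = 44 + 30 = 74
R8: |-60| + |-34| = 60 + 34 = 94
Sorted: R6 (22) < R3 (35) < R5 (72) < R4 (73) < …

R6, R3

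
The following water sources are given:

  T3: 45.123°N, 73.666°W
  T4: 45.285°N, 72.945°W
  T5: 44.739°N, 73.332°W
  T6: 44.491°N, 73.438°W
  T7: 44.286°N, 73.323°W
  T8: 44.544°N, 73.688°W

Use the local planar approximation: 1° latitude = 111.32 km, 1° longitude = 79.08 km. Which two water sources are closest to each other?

Pairwise distances:
T6–T8: √((0.053·111.32)² + (-0.250·79.08)²) = √(34.80953 + 390.85290) = 20.632 km
T6–T7: √((-0.205·111.32)² + (0.115·79.08)²) = √(520.77978 + 82.70447) = 24.566 km
T5–T6: √((-0.248·111.32)² + (-0.106·79.08)²) = √(762.16633 + 70.26597) = 28.852 km
T5–T8: √((-0.195·111.32)² + (-0.356·79.08)²) = √(471.21121 + 792.56213) = 35.550 km
T7–T8: √((0.258·111.32)² + (-0.365·79.08)²) = √(824.87057 + 833.14204) = 40.719 km
T3–T5: √((-0.384·111.32)² + (0.334·79.08)²) = √(1827.29575 + 697.63178) = 50.249 km
T5–T7: √((-0.453·111.32)² + (0.009·79.08)²) = √(2542.97915 + 0.50655) = 50.433 km
T3–T4: √((0.162·111.32)² + (0.721·79.08)²) = √(325.21939 + 3250.90180) = 59.801 km
T3–T8: √((-0.579·111.32)² + (-0.022·79.08)²) = √(4154.35421 + 3.02676) = 64.478 km
T4–T5: √((-0.546·111.32)² + (-0.387·79.08)²) = √(3694.29592 + 936.60237) = 68.051 km
T3–T6: √((-0.632·111.32)² + (0.228·79.08)²) = √(4949.71909 + 325.08955) = 72.628 km
T4–T6: √((-0.794·111.32)² + (-0.493·79.08)²) = √(7812.45269 + 1519.94250) = 96.604 km
T3–T7: √((-0.837·111.32)² + (0.343·79.08)²) = √(8681.55081 + 735.73525) = 97.043 km
T4–T8: √((-0.741·111.32)² + (-0.743·79.08)²) = √(6804.28994 + 3452.31924) = 101.275 km
T4–T7: √((-0.999·111.32)² + (-0.378·79.08)²) = √(12367.37051 + 893.54601) = 115.156 km
Closest pair: T6–T8 at 20.632 km.

T6 and T8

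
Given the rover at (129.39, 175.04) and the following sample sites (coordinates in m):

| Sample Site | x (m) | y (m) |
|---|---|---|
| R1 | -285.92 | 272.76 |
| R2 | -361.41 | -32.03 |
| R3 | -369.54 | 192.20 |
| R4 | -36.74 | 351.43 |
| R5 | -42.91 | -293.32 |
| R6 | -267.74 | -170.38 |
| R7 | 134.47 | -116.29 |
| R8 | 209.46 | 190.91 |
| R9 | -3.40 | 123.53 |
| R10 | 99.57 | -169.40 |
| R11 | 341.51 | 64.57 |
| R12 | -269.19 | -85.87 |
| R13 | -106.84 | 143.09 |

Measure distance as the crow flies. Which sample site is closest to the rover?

Distances from (129.39, 175.04):
R1: √((-415.31)² + (97.72)²) = √(172482.3961 + 9549.1984) = 426.65 m
R2: √((-490.80)² + (-207.07)²) = √(240884.6400 + 42877.9849) = 532.69 m
R3: √((-498.93)² + (17.16)²) = √(248931.1449 + 294.4656) = 499.23 m
R4: √((-166.13)² + (176.39)²) = √(27599.1769 + 31113.4321) = 242.31 m
R5: √((-172.30)² + (-468.36)²) = √(29687.2900 + 219361.0896) = 499.05 m
R6: √((-397.13)² + (-345.42)²) = √(157712.2369 + 119314.9764) = 526.33 m
R7: √((5.08)² + (-291.33)²) = √(25.8064 + 84873.1689) = 291.37 m
R8: √((80.07)² + (15.87)²) = √(6411.2049 + 251.8569) = 81.63 m
R9: √((-132.79)² + (-51.51)²) = √(17633.1841 + 2653.2801) = 142.43 m
R10: √((-29.82)² + (-344.44)²) = √(889.2324 + 118638.9136) = 345.73 m
R11: √((212.12)² + (-110.47)²) = √(44994.8944 + 12203.6209) = 239.16 m
R12: √((-398.58)² + (-260.91)²) = √(158866.0164 + 68074.0281) = 476.38 m
R13: √((-236.23)² + (-31.95)²) = √(55804.6129 + 1020.8025) = 238.38 m
Minimum: R8 at 81.63 m.

R8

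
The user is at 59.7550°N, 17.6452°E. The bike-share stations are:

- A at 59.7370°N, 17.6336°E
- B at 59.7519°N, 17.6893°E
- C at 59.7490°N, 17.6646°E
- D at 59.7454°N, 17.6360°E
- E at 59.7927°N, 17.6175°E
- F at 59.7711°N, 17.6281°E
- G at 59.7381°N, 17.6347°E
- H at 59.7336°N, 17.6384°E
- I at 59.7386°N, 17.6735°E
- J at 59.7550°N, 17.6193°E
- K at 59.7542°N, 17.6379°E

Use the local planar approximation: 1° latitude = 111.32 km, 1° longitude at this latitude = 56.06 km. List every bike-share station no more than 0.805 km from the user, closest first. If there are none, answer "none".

K

Distances from 59.7550°N, 17.6452°E:
A: 2.1066 km
B: 2.4962 km
C: 1.2763 km
D: 1.1866 km
E: 4.4748 km
F: 2.0325 km
G: 1.9712 km
H: 2.4126 km
I: 2.4187 km
J: 1.4520 km
K: 0.4188 km
Threshold 0.805 km: K (0.4188 km) is within range.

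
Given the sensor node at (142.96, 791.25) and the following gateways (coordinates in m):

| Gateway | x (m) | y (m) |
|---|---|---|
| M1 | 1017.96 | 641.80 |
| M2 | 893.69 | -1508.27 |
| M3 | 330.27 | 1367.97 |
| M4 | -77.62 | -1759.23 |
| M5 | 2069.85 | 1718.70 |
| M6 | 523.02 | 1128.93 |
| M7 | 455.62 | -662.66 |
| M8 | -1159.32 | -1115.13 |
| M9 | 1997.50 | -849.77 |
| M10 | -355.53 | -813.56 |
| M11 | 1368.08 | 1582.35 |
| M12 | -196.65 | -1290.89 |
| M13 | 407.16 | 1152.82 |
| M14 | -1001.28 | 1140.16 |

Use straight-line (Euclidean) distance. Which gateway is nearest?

Distances from (142.96, 791.25):
M1: √((875.00)² + (-149.45)²) = √(765625.0000 + 22335.3025) = 887.67 m
M2: √((750.73)² + (-2299.52)²) = √(563595.5329 + 5287792.2304) = 2418.96 m
M3: √((187.31)² + (576.72)²) = √(35085.0361 + 332605.9584) = 606.38 m
M4: √((-220.58)² + (-2550.48)²) = √(48655.5364 + 6504948.2304) = 2560.00 m
M5: √((1926.89)² + (927.45)²) = √(3712905.0721 + 860163.5025) = 2138.47 m
M6: √((380.06)² + (337.68)²) = √(144445.6036 + 114027.7824) = 508.40 m
M7: √((312.66)² + (-1453.91)²) = √(97756.2756 + 2113854.2881) = 1487.15 m
M8: √((-1302.28)² + (-1906.38)²) = √(1695933.1984 + 3634284.7044) = 2308.73 m
M9: √((1854.54)² + (-1641.02)²) = √(3439318.6116 + 2692946.6404) = 2476.34 m
M10: √((-498.49)² + (-1604.81)²) = √(248492.2801 + 2575415.1361) = 1680.45 m
M11: √((1225.12)² + (791.10)²) = √(1500919.0144 + 625839.2100) = 1458.34 m
M12: √((-339.61)² + (-2082.14)²) = √(115334.9521 + 4335306.9796) = 2109.65 m
M13: √((264.20)² + (361.57)²) = √(69801.6400 + 130732.8649) = 447.81 m
M14: √((-1144.24)² + (348.91)²) = √(1309285.1776 + 121738.1881) = 1196.25 m
Minimum: M13 at 447.81 m.

M13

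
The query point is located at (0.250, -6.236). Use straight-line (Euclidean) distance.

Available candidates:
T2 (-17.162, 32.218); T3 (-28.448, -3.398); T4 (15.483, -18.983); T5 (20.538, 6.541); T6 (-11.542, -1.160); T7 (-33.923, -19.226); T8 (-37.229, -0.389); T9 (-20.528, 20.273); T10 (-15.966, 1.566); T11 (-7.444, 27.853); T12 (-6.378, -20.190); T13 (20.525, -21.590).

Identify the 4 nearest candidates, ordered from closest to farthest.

Distances from (0.250, -6.236):
T2: √((-17.412)² + (38.454)²) = √(303.17774 + 1478.71012) = 42.212
T3: √((-28.698)² + (2.838)²) = √(823.57520 + 8.05424) = 28.838
T4: √((15.233)² + (-12.747)²) = √(232.04429 + 162.48601) = 19.863
T5: √((20.288)² + (12.777)²) = √(411.60294 + 163.25173) = 23.976
T6: √((-11.792)² + (5.076)²) = √(139.05126 + 25.76578) = 12.838
T7: √((-34.173)² + (-12.990)²) = √(1167.79393 + 168.74010) = 36.559
T8: √((-37.479)² + (5.847)²) = √(1404.67544 + 34.18741) = 37.932
T9: √((-20.778)² + (26.509)²) = √(431.72528 + 702.72708) = 33.682
T10: √((-16.216)² + (7.802)²) = √(262.95866 + 60.87120) = 17.995
T11: √((-7.694)² + (34.089)²) = √(59.19764 + 1162.05992) = 34.946
T12: √((-6.628)² + (-13.954)²) = √(43.93038 + 194.71412) = 15.448
T13: √((20.275)² + (-15.354)²) = √(411.07562 + 235.74532) = 25.433
Sorted: T6 (12.838) < T12 (15.448) < T10 (17.995) < T4 (19.863) < T5 (23.976) < T13 (25.433) < …

T6, T12, T10, T4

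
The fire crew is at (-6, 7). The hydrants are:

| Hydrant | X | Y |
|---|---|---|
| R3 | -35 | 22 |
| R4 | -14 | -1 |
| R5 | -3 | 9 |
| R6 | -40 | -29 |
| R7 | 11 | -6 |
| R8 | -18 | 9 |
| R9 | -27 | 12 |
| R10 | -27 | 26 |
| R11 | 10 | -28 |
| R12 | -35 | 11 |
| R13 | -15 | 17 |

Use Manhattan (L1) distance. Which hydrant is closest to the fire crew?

Distances from (-6, 7):
R3: 44
R4: 16
R5: 5
R6: 70
R7: 30
R8: 14
R9: 26
R10: 40
R11: 51
R12: 33
R13: 19
Minimum: R5 at 5.

R5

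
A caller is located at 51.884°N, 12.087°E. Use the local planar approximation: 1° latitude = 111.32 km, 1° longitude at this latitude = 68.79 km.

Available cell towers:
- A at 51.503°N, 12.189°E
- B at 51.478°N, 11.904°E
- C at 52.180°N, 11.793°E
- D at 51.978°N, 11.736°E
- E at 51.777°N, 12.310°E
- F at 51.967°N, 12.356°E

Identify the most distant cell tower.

B

Distances from 51.884°N, 12.087°E:
A: √((-0.381·111.32)² + (0.102·68.79)²) = √(1798.85578 + 49.23239) = 42.989 km
B: √((-0.406·111.32)² + (-0.183·68.79)²) = √(2042.67118 + 158.47209) = 46.916 km
C: √((0.296·111.32)² + (-0.294·68.79)²) = √(1085.74995 + 409.02069) = 38.662 km
D: √((0.094·111.32)² + (-0.351·68.79)²) = √(109.49697 + 582.99503) = 26.315 km
E: √((-0.107·111.32)² + (0.223·68.79)²) = √(141.87764 + 235.32082) = 19.422 km
F: √((0.083·111.32)² + (0.269·68.79)²) = √(85.36947 + 342.41689) = 20.683 km
Maximum: B at 46.916 km.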